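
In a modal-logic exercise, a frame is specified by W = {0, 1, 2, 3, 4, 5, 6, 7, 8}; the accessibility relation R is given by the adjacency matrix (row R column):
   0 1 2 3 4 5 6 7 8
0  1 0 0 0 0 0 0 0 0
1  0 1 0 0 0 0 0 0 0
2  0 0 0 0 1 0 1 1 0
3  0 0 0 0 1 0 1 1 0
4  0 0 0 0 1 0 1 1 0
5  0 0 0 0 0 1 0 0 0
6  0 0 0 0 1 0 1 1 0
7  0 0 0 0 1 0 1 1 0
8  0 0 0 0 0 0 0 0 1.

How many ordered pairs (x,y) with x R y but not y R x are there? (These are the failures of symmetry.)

Enumerating: (2,4), (2,6), (2,7), (3,4), (3,6), (3,7).

6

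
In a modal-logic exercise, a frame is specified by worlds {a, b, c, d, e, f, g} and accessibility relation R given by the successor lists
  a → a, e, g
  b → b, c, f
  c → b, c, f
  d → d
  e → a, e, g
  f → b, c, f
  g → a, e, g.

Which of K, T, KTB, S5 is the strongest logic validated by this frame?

S5

Reflexive (axiom T): yes — every world is R-related to itself.
Symmetric (axiom B): yes — every pair in R has its reverse in R.
Euclidean (axiom 5): yes — any two successors of a common world are R-related.
So F validates K, T, KTB, S5. The strongest is S5.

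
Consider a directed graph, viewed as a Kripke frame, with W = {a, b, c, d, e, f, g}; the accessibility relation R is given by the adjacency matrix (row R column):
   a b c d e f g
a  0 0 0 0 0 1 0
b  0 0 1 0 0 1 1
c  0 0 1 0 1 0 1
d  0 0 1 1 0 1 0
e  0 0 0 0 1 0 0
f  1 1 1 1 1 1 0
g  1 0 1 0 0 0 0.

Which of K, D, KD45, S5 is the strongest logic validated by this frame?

D

Serial (axiom D): yes — every world has a successor (e.g. a R f).
Euclidean (axiom 5): no — b R c and b R f, but not c R f.
Transitive (axiom 4): no — a R f and f R b, but not a R b.
Reflexive (axiom T): no — a is not related to itself.
So F validates K, D; KD45 would additionally require R to be Euclidean and transitive. The strongest is D.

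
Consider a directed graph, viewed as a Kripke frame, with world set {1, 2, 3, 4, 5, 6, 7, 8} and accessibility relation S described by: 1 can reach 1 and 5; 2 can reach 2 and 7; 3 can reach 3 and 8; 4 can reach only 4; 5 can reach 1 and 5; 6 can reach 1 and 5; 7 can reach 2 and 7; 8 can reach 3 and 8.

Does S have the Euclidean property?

Yes

Euclidean: yes — any two successors of a common world are S-related.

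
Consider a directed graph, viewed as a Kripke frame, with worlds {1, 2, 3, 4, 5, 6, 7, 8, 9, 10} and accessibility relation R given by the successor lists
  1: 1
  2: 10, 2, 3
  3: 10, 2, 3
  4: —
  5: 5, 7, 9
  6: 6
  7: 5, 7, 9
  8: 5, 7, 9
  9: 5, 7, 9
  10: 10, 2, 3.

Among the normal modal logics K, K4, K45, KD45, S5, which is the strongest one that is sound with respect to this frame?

K45

Transitive (axiom 4): yes — every two-step R-path is closed by a direct edge.
Euclidean (axiom 5): yes — any two successors of a common world are R-related.
Serial (axiom D): no — 4 has no R-successor.
Reflexive (axiom T): no — 4 is not related to itself.
So F validates K, K4, K45; KD45 would additionally require R to be serial. The strongest is K45.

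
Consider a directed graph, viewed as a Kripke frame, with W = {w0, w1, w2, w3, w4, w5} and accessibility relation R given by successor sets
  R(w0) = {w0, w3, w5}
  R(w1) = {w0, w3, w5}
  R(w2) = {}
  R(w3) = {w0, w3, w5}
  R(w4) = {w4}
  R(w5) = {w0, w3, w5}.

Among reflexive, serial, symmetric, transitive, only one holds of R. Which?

transitive

Reflexive: no — w1 is not related to itself.
Serial: no — w2 has no R-successor.
Symmetric: no — w1 R w0 but not w0 R w1.
Transitive: yes — every two-step R-path is closed by a direct edge.
Only transitive holds.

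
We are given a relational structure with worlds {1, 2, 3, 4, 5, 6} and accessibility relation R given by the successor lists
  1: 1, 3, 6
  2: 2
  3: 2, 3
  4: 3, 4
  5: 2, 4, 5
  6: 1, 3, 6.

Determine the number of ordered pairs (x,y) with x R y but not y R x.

6

Enumerating: (1,3), (3,2), (4,3), (5,2), (5,4), (6,3).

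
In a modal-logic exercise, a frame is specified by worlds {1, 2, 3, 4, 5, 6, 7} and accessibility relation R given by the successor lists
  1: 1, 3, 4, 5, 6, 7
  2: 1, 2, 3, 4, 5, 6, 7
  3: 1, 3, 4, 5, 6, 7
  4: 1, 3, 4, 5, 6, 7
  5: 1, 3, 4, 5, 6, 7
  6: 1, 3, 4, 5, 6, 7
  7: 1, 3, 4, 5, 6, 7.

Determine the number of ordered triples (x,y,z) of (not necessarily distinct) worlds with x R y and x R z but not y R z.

Enumerating: (2,1,2), (2,3,2), (2,4,2), (2,5,2), (2,6,2), (2,7,2).

6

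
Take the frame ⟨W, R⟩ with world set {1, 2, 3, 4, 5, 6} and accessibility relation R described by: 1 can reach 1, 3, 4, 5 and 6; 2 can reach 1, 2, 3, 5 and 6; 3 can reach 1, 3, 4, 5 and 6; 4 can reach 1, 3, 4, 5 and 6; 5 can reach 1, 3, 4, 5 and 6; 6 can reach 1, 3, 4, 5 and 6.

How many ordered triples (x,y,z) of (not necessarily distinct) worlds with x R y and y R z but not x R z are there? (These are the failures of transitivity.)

Enumerating: (2,1,4), (2,3,4), (2,5,4), (2,6,4).

4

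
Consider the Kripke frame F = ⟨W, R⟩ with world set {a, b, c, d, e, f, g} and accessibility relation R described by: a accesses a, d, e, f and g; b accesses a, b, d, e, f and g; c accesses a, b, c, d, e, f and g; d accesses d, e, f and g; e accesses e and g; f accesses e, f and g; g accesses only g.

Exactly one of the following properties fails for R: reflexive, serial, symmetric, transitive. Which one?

Reflexive: yes — every world is R-related to itself.
Serial: yes — every world has a successor (e.g. a R a).
Symmetric: no — a R d but not d R a.
Transitive: yes — every two-step R-path is closed by a direct edge.
Only symmetric fails.

symmetric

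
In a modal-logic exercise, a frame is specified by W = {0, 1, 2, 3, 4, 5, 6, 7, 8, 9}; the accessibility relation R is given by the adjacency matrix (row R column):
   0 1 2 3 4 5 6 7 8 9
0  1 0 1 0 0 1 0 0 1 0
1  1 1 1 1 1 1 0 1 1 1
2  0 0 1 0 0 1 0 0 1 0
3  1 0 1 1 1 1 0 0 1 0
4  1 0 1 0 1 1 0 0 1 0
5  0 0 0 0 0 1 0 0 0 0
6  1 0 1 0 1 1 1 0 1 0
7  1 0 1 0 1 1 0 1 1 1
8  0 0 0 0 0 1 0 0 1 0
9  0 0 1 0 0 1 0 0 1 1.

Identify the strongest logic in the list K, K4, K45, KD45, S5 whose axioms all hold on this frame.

K4

Transitive (axiom 4): yes — every two-step R-path is closed by a direct edge.
Euclidean (axiom 5): no — 0 R 5 and 0 R 2, but not 5 R 2.
Serial (axiom D): yes — every world has a successor (e.g. 0 R 0).
Reflexive (axiom T): yes — every world is R-related to itself.
So F validates K, K4; K45 would additionally require R to be Euclidean. The strongest is K4.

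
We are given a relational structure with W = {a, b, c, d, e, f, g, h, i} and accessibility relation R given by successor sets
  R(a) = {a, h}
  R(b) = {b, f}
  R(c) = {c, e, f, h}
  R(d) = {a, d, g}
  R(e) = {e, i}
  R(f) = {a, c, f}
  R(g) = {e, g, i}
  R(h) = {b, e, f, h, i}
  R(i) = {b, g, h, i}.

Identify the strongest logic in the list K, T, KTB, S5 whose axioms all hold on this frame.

T

Reflexive (axiom T): yes — every world is R-related to itself.
Symmetric (axiom B): no — a R h but not h R a.
Euclidean (axiom 5): no — c R e and c R f, but not e R f.
So F validates K, T; KTB would additionally require R to be symmetric. The strongest is T.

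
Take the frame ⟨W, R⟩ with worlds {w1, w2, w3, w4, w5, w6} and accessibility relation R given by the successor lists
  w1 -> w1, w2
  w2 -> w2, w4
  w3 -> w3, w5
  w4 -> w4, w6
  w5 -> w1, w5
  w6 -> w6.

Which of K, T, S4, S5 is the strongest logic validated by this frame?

Reflexive (axiom T): yes — every world is R-related to itself.
Transitive (axiom 4): no — w1 R w2 and w2 R w4, but not w1 R w4.
Euclidean (axiom 5): no — w1 R w2 and w1 R w1, but not w2 R w1.
So F validates K, T; S4 would additionally require R to be transitive. The strongest is T.

T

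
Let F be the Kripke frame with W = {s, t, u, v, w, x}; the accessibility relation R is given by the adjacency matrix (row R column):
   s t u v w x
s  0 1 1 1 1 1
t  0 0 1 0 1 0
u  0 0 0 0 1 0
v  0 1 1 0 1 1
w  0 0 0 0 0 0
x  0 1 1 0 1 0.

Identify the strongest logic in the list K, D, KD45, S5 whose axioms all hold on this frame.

K

Serial (axiom D): no — w has no R-successor.
Euclidean (axiom 5): no — s R t and s R v, but not t R v.
Transitive (axiom 4): yes — every two-step R-path is closed by a direct edge.
Reflexive (axiom T): no — s is not related to itself.
So F validates K; D would additionally require R to be serial. The strongest is K.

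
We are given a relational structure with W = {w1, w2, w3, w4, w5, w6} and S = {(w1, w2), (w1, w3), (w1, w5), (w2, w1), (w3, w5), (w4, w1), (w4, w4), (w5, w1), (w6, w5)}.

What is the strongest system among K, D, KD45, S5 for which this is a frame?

D

Serial (axiom D): yes — every world has a successor (e.g. w1 S w2).
Euclidean (axiom 5): no — w1 S w2 and w1 S w3, but not w2 S w3.
Transitive (axiom 4): no — w2 S w1 and w1 S w3, but not w2 S w3.
Reflexive (axiom T): no — w1 is not related to itself.
So F validates K, D; KD45 would additionally require S to be Euclidean and transitive. The strongest is D.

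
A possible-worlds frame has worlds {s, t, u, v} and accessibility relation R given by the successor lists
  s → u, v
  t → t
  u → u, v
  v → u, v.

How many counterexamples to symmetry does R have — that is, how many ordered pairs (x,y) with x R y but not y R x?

2

Enumerating: (s,u), (s,v).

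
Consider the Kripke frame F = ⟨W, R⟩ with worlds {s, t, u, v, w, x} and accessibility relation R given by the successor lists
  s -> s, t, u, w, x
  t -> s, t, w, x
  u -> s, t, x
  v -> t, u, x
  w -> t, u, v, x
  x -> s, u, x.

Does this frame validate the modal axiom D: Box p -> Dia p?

Yes

The schema D characterises exactly the serial frames.
Serial: yes — every world has a successor (e.g. s R s).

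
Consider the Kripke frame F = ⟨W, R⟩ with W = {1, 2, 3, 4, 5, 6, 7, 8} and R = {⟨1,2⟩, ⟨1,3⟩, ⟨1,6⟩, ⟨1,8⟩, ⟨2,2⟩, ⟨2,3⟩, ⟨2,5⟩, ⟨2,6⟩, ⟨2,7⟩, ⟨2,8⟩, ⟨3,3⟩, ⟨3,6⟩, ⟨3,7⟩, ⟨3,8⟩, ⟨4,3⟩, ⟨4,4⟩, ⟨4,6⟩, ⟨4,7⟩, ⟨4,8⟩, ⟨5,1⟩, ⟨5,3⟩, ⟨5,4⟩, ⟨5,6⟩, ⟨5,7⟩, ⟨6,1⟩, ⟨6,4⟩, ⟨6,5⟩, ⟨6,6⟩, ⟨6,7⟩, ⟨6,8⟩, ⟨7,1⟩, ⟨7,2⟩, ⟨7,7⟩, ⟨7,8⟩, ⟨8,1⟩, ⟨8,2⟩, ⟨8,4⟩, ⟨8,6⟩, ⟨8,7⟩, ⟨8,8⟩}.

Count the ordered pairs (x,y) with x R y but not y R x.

Enumerating: (1,2), (1,3), (2,3), (2,5), (2,6), (3,6), (3,7), (3,8), (4,3), (4,7), (5,1), (5,3), (5,4), (5,7), (6,7), (7,1).

16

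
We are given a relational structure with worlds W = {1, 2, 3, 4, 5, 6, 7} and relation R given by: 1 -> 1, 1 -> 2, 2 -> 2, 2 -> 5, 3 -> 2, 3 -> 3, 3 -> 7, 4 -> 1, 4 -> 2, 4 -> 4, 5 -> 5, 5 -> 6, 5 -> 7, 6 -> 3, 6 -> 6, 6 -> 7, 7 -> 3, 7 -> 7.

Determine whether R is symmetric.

No

Symmetric: no — 1 R 2 but not 2 R 1.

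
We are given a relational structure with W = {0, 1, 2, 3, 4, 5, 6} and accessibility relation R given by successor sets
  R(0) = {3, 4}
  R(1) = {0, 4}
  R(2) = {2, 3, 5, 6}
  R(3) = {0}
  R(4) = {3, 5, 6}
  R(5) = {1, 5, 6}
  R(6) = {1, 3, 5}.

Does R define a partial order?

Reflexive: no — 0 is not related to itself.
Transitive: no — 0 R 4 and 4 R 5, but not 0 R 5.
Antisymmetric: no — 0 R 3 and 3 R 0 with 0 ≠ 3.
So R is not a partial order.

No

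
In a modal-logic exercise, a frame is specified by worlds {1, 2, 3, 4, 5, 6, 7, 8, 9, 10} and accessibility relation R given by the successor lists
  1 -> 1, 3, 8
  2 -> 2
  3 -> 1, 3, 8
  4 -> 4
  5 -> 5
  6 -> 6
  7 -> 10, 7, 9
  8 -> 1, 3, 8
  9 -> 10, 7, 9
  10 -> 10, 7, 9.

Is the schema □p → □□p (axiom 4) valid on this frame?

By correspondence theory, 4 is valid on a frame iff R is transitive.
Transitive: yes — every two-step R-path is closed by a direct edge.

Yes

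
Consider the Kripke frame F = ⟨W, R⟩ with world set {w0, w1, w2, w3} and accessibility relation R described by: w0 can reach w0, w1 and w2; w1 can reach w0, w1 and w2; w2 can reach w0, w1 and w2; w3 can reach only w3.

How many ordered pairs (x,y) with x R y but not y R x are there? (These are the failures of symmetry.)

R is symmetric; there are no such tuples.

0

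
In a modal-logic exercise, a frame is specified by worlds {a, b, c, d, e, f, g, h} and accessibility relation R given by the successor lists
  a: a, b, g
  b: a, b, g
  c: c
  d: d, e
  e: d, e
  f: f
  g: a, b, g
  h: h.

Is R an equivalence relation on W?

Reflexive: yes — every world is R-related to itself.
Symmetric: yes — every pair in R has its reverse in R.
Transitive: yes — every two-step R-path is closed by a direct edge.
So R is an equivalence relation.

Yes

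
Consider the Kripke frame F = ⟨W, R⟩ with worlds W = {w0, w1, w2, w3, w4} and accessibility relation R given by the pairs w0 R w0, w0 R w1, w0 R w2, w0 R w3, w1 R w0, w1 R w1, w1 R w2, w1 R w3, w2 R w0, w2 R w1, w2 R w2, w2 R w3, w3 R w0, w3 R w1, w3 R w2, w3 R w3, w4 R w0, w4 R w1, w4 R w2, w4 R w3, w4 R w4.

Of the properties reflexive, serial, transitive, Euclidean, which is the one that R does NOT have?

Euclidean

Reflexive: yes — every world is R-related to itself.
Serial: yes — every world has a successor (e.g. w0 R w0).
Transitive: yes — every two-step R-path is closed by a direct edge.
Euclidean: no — w4 R w0 and w4 R w4, but not w0 R w4.
Only Euclidean fails.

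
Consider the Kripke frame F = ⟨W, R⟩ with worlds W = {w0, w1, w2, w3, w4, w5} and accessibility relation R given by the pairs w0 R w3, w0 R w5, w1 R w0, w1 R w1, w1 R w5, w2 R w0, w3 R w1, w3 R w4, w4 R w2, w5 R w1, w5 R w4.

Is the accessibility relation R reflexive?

Reflexive: no — w0 is not related to itself.

No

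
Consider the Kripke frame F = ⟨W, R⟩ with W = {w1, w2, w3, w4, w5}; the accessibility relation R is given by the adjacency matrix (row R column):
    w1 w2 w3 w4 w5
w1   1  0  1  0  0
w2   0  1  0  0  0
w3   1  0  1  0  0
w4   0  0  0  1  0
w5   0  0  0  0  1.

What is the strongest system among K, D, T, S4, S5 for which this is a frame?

Serial (axiom D): yes — every world has a successor (e.g. w1 R w1).
Reflexive (axiom T): yes — every world is R-related to itself.
Transitive (axiom 4): yes — every two-step R-path is closed by a direct edge.
Euclidean (axiom 5): yes — any two successors of a common world are R-related.
So F validates K, D, T, S4, S5. The strongest is S5.

S5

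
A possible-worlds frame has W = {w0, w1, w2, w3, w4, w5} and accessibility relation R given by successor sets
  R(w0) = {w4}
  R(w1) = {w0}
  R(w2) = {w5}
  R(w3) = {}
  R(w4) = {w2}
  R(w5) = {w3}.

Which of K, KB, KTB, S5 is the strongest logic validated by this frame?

K

Symmetric (axiom B): no — w0 R w4 but not w4 R w0.
Reflexive (axiom T): no — w0 is not related to itself.
Euclidean (axiom 5): no — w0 R w4 and w0 R w4, but not w4 R w4.
So F validates K; KB would additionally require R to be symmetric. The strongest is K.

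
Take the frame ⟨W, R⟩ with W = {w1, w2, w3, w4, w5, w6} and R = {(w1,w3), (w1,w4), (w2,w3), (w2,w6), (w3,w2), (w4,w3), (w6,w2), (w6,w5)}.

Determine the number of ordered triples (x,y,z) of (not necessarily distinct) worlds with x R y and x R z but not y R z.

Enumerating: (w1,w3,w3), (w1,w3,w4), (w1,w4,w4), (w2,w3,w3), (w2,w3,w6), (w2,w6,w3), (w2,w6,w6), (w3,w2,w2), (w4,w3,w3), (w6,w2,w2), (w6,w2,w5), (w6,w5,w2), (w6,w5,w5).

13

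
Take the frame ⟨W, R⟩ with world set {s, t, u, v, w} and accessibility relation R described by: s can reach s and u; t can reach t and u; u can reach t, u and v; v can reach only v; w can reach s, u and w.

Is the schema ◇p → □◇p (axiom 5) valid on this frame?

Axiom 5 corresponds to the accessibility relation being Euclidean.
Euclidean: no — u R t and u R v, but not t R v.

No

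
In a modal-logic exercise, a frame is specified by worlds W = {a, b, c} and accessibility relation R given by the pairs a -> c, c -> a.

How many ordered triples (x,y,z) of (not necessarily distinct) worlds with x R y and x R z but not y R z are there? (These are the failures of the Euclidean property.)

2

Enumerating: (a,c,c), (c,a,a).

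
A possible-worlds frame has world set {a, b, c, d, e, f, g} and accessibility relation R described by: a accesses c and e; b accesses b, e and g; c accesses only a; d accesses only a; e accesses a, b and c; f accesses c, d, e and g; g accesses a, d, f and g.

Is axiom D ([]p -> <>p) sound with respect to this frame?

Yes

Axiom D corresponds to the accessibility relation being serial.
Serial: yes — every world has a successor (e.g. a R c).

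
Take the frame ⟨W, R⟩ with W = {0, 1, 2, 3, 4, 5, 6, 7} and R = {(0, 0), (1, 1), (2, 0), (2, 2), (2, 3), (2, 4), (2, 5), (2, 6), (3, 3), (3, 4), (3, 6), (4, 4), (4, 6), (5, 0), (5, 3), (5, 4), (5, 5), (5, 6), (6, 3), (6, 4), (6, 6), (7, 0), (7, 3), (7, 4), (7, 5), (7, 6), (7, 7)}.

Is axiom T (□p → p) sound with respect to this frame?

Axiom T corresponds to the accessibility relation being reflexive.
Reflexive: yes — every world is R-related to itself.

Yes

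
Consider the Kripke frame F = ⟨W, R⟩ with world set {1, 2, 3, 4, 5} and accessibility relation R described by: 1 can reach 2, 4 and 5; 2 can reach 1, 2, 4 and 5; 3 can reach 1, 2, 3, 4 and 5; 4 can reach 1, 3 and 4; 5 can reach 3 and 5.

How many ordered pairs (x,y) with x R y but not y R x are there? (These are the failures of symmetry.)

Enumerating: (1,5), (2,4), (2,5), (3,1), (3,2).

5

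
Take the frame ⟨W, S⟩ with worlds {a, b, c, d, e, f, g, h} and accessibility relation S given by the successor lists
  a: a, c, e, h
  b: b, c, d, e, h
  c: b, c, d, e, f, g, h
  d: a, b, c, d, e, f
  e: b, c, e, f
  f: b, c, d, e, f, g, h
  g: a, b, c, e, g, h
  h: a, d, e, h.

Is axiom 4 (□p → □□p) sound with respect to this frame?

No

The schema 4 characterises exactly the transitive frames.
Transitive: no — a S c and c S b, but not a S b.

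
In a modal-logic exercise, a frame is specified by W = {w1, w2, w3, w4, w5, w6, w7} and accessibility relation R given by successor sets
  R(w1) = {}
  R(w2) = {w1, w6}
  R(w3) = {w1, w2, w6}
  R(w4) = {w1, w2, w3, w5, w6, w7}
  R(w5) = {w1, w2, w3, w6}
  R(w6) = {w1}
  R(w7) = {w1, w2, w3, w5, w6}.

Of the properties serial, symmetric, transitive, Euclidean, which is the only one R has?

transitive

Serial: no — w1 has no R-successor.
Symmetric: no — w2 R w1 but not w1 R w2.
Transitive: yes — every two-step R-path is closed by a direct edge.
Euclidean: no — w2 R w1 and w2 R w6, but not w1 R w6.
Only transitive holds.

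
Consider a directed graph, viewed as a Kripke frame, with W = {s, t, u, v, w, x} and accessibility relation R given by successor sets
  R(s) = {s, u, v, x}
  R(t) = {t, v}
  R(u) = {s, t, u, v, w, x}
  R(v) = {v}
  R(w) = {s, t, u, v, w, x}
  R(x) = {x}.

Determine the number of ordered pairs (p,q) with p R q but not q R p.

10

Enumerating: (s,v), (s,x), (t,v), (u,t), (u,v), (u,x), (w,s), (w,t), (w,v), (w,x).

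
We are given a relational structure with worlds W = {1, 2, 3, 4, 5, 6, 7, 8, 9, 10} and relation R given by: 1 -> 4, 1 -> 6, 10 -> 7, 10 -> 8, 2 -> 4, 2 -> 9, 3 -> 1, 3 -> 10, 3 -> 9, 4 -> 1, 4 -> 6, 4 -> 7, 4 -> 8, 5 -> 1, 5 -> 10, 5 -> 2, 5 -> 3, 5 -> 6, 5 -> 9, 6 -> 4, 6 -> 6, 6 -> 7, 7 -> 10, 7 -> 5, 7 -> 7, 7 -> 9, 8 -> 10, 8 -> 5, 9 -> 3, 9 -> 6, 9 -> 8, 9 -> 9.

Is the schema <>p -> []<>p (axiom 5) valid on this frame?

No

The schema 5 characterises exactly the Euclidean frames.
Euclidean: no — 10 R 7 and 10 R 8, but not 7 R 8.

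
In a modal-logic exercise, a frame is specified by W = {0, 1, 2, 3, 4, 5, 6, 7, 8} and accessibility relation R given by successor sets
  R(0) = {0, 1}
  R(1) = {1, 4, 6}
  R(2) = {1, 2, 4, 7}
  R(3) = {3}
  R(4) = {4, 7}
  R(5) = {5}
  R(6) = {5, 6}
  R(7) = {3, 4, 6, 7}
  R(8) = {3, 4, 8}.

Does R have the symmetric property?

Symmetric: no — 0 R 1 but not 1 R 0.

No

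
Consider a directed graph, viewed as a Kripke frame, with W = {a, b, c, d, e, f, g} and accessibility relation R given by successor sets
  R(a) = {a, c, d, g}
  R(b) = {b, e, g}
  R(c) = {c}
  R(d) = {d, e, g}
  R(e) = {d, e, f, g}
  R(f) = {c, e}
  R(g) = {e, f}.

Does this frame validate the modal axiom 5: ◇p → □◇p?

No

By correspondence theory, 5 is valid on a frame iff R is Euclidean.
Euclidean: no — a R c and a R d, but not c R d.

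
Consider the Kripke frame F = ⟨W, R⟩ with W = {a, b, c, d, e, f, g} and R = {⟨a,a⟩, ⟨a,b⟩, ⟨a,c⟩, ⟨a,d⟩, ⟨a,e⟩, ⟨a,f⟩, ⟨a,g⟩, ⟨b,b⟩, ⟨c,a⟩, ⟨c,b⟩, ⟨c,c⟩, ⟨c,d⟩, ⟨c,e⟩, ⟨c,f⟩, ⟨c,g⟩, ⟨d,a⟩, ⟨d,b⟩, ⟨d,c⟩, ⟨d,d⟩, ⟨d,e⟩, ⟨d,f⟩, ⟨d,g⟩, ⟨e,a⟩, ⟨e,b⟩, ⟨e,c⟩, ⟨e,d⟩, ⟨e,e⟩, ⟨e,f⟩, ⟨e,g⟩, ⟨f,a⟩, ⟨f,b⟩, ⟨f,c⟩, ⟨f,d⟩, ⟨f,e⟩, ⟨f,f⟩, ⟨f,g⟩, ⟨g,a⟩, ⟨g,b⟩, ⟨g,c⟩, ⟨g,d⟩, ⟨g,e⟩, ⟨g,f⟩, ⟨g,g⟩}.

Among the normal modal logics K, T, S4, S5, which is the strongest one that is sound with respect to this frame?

S4

Reflexive (axiom T): yes — every world is R-related to itself.
Transitive (axiom 4): yes — every two-step R-path is closed by a direct edge.
Euclidean (axiom 5): no — a R b and a R c, but not b R c.
So F validates K, T, S4; S5 would additionally require R to be Euclidean. The strongest is S4.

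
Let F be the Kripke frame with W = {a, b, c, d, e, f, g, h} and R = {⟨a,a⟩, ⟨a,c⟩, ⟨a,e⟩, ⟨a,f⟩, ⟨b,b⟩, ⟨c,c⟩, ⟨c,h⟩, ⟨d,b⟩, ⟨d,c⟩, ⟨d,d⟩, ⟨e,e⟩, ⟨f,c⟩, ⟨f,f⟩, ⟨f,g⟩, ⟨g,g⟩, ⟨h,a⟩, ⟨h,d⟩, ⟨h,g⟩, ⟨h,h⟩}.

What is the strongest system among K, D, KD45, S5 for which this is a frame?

Serial (axiom D): yes — every world has a successor (e.g. a R a).
Euclidean (axiom 5): no — a R c and a R e, but not c R e.
Transitive (axiom 4): no — a R c and c R h, but not a R h.
Reflexive (axiom T): yes — every world is R-related to itself.
So F validates K, D; KD45 would additionally require R to be Euclidean and transitive. The strongest is D.

D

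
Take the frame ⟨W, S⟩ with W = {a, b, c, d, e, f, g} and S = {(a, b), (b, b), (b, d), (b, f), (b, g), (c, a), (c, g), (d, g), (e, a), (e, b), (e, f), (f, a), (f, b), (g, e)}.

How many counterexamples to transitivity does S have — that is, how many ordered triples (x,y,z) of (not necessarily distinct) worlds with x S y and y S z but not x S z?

Enumerating: (a,b,d), (a,b,f), (a,b,g), (b,f,a), (b,g,e), (c,a,b), (c,g,e), (d,g,e), (e,b,d), (e,b,g), (f,b,d), (f,b,f), (f,b,g), (g,e,a), (g,e,b), (g,e,f).

16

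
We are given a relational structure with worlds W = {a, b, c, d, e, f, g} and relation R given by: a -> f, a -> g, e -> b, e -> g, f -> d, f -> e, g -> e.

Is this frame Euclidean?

Euclidean: no — a R f and a R g, but not f R g.

No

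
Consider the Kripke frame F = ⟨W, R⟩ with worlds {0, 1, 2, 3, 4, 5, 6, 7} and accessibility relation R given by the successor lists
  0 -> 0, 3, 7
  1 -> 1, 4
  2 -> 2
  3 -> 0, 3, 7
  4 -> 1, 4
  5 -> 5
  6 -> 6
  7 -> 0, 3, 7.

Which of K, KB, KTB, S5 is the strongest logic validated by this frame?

Symmetric (axiom B): yes — every pair in R has its reverse in R.
Reflexive (axiom T): yes — every world is R-related to itself.
Euclidean (axiom 5): yes — any two successors of a common world are R-related.
So F validates K, KB, KTB, S5. The strongest is S5.

S5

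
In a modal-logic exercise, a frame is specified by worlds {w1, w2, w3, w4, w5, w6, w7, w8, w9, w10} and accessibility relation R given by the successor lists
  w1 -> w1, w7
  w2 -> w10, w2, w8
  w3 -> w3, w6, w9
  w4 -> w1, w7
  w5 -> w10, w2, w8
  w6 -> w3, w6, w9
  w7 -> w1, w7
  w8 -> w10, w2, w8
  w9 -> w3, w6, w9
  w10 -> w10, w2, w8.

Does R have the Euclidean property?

Euclidean: yes — any two successors of a common world are R-related.

Yes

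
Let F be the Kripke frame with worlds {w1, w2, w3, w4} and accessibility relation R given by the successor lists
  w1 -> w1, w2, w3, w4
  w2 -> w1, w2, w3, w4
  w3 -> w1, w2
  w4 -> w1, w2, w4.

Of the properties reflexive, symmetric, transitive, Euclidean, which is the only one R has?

Reflexive: no — w3 is not related to itself.
Symmetric: yes — every pair in R has its reverse in R.
Transitive: no — w3 R w1 and w1 R w4, but not w3 R w4.
Euclidean: no — w1 R w3 and w1 R w4, but not w3 R w4.
Only symmetric holds.

symmetric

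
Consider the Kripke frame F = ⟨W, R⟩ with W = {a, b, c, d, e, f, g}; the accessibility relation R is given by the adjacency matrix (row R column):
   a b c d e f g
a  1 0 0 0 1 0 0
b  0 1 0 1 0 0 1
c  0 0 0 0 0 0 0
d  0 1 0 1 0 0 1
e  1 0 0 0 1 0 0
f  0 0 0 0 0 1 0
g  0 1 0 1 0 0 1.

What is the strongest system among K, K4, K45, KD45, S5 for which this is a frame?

K45

Transitive (axiom 4): yes — every two-step R-path is closed by a direct edge.
Euclidean (axiom 5): yes — any two successors of a common world are R-related.
Serial (axiom D): no — c has no R-successor.
Reflexive (axiom T): no — c is not related to itself.
So F validates K, K4, K45; KD45 would additionally require R to be serial. The strongest is K45.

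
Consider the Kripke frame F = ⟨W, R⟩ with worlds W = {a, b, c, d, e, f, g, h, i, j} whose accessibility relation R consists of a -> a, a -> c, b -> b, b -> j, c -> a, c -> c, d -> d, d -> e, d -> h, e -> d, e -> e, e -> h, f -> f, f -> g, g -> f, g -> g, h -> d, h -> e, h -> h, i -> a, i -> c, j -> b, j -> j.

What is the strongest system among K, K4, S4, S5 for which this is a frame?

K4

Transitive (axiom 4): yes — every two-step R-path is closed by a direct edge.
Reflexive (axiom T): no — i is not related to itself.
Euclidean (axiom 5): yes — any two successors of a common world are R-related.
So F validates K, K4; S4 would additionally require R to be reflexive. The strongest is K4.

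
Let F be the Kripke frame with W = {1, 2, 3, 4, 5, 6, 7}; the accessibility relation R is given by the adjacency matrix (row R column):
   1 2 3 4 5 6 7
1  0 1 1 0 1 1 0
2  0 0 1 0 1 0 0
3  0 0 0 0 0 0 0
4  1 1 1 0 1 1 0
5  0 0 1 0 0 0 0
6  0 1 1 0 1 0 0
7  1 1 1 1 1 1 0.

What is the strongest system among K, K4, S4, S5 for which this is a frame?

Transitive (axiom 4): yes — every two-step R-path is closed by a direct edge.
Reflexive (axiom T): no — 1 is not related to itself.
Euclidean (axiom 5): no — 1 R 2 and 1 R 6, but not 2 R 6.
So F validates K, K4; S4 would additionally require R to be reflexive. The strongest is K4.

K4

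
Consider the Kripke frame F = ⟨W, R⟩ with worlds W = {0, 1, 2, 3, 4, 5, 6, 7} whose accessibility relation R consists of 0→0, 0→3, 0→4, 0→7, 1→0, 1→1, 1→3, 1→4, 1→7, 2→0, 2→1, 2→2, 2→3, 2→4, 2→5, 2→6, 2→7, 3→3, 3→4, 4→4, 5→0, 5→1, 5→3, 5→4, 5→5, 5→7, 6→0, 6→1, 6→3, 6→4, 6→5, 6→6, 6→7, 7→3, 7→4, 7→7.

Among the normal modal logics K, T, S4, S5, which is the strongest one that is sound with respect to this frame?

Reflexive (axiom T): yes — every world is R-related to itself.
Transitive (axiom 4): yes — every two-step R-path is closed by a direct edge.
Euclidean (axiom 5): no — 0 R 3 and 0 R 7, but not 3 R 7.
So F validates K, T, S4; S5 would additionally require R to be Euclidean. The strongest is S4.

S4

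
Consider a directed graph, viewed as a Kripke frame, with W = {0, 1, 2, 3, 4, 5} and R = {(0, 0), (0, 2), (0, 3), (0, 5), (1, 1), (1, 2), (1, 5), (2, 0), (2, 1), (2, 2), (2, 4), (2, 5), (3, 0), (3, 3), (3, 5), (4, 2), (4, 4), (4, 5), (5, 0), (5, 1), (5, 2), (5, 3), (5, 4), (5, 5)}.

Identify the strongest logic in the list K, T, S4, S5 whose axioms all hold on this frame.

T

Reflexive (axiom T): yes — every world is R-related to itself.
Transitive (axiom 4): no — 0 R 2 and 2 R 1, but not 0 R 1.
Euclidean (axiom 5): no — 0 R 2 and 0 R 3, but not 2 R 3.
So F validates K, T; S4 would additionally require R to be transitive. The strongest is T.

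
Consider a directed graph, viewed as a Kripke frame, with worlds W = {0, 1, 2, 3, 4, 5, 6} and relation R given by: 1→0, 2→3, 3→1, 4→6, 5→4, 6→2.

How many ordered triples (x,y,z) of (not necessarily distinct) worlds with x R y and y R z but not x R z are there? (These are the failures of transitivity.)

5

Enumerating: (2,3,1), (3,1,0), (4,6,2), (5,4,6), (6,2,3).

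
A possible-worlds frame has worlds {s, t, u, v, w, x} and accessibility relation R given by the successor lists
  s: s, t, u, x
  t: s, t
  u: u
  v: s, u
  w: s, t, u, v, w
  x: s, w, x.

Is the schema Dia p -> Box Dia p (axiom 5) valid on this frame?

No

By correspondence theory, 5 is valid on a frame iff R is Euclidean.
Euclidean: no — s R t and s R u, but not t R u.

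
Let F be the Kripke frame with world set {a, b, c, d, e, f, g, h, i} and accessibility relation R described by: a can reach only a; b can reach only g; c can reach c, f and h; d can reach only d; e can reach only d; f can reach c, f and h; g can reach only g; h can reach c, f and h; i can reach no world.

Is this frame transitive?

Yes

Transitive: yes — every two-step R-path is closed by a direct edge.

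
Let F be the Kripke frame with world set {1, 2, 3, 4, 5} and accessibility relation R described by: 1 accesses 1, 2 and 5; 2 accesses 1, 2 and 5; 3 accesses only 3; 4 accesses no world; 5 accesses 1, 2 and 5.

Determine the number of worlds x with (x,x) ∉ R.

Enumerating: 4.

1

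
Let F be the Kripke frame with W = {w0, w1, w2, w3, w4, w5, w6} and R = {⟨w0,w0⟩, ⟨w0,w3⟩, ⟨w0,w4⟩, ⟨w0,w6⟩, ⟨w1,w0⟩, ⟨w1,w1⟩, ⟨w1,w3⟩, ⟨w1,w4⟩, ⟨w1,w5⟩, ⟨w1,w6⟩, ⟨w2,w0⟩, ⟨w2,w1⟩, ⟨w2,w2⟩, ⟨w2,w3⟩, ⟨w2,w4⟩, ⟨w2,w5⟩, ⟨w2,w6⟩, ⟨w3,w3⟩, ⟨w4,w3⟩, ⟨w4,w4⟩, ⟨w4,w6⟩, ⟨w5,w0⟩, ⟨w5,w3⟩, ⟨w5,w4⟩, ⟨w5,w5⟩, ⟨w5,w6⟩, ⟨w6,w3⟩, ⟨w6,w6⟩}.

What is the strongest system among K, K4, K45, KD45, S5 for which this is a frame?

Transitive (axiom 4): yes — every two-step R-path is closed by a direct edge.
Euclidean (axiom 5): no — w0 R w3 and w0 R w4, but not w3 R w4.
Serial (axiom D): yes — every world has a successor (e.g. w0 R w0).
Reflexive (axiom T): yes — every world is R-related to itself.
So F validates K, K4; K45 would additionally require R to be Euclidean. The strongest is K4.

K4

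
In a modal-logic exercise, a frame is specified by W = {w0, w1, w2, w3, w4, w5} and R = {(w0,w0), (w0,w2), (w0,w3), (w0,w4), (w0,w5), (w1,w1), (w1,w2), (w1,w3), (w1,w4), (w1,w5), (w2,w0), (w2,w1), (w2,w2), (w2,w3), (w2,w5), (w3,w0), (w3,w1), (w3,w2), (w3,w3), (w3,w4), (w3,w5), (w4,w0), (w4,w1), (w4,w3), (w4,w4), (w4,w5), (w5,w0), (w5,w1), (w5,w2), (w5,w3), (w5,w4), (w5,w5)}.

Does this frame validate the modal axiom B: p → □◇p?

Yes

The schema B characterises exactly the symmetric frames.
Symmetric: yes — every pair in R has its reverse in R.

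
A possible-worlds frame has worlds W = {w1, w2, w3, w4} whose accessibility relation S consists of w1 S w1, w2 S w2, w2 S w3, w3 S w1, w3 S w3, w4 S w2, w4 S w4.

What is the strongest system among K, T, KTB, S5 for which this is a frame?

T

Reflexive (axiom T): yes — every world is S-related to itself.
Symmetric (axiom B): no — w2 S w3 but not w3 S w2.
Euclidean (axiom 5): no — w2 S w3 and w2 S w2, but not w3 S w2.
So F validates K, T; KTB would additionally require S to be symmetric. The strongest is T.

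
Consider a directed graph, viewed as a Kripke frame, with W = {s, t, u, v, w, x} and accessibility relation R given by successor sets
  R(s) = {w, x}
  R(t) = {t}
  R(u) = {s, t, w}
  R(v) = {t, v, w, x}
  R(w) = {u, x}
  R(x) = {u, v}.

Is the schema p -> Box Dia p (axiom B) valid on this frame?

No

By correspondence theory, B is valid on a frame iff R is symmetric.
Symmetric: no — s R w but not w R s.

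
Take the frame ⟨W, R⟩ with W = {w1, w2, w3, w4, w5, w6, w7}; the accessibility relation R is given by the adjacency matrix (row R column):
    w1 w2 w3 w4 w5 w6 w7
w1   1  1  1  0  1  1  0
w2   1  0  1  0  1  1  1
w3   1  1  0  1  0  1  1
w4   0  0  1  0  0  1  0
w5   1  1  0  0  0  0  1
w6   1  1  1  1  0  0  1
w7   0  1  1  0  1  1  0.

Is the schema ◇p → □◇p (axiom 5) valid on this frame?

The schema 5 characterises exactly the Euclidean frames.
Euclidean: no — w1 R w3 and w1 R w5, but not w3 R w5.

No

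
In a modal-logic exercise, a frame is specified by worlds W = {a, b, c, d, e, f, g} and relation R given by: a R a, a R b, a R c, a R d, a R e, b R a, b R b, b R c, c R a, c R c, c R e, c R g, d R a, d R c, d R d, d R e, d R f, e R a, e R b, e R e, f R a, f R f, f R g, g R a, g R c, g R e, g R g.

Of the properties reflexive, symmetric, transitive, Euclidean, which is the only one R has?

reflexive

Reflexive: yes — every world is R-related to itself.
Symmetric: no — b R c but not c R b.
Transitive: no — a R c and c R g, but not a R g.
Euclidean: no — a R b and a R d, but not b R d.
Only reflexive holds.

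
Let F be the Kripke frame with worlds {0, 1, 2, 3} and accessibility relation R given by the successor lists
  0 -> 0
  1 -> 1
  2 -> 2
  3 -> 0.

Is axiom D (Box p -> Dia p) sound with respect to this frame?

Yes

The schema D characterises exactly the serial frames.
Serial: yes — every world has a successor (e.g. 0 R 0).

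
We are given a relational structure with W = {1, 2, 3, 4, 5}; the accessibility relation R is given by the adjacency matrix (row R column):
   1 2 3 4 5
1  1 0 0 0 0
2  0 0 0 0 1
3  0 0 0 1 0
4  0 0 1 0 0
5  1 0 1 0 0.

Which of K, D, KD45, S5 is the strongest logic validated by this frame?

Serial (axiom D): yes — every world has a successor (e.g. 1 R 1).
Euclidean (axiom 5): no — 5 R 1 and 5 R 3, but not 1 R 3.
Transitive (axiom 4): no — 2 R 5 and 5 R 1, but not 2 R 1.
Reflexive (axiom T): no — 2 is not related to itself.
So F validates K, D; KD45 would additionally require R to be Euclidean and transitive. The strongest is D.

D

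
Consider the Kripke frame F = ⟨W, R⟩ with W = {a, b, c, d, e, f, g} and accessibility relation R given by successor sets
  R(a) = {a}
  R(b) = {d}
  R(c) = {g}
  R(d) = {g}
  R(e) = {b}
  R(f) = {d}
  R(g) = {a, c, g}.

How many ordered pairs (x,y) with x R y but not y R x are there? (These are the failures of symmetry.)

Enumerating: (b,d), (d,g), (e,b), (f,d), (g,a).

5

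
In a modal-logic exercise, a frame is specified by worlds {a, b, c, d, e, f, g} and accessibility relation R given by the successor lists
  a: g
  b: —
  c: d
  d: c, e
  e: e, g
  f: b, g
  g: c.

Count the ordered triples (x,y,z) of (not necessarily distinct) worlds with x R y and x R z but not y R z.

Enumerating: (a,g,g), (c,d,d), (d,c,c), (d,c,e), (d,e,c), (e,g,e), (e,g,g), (f,b,b), (f,b,g), (f,g,b), (f,g,g), (g,c,c).

12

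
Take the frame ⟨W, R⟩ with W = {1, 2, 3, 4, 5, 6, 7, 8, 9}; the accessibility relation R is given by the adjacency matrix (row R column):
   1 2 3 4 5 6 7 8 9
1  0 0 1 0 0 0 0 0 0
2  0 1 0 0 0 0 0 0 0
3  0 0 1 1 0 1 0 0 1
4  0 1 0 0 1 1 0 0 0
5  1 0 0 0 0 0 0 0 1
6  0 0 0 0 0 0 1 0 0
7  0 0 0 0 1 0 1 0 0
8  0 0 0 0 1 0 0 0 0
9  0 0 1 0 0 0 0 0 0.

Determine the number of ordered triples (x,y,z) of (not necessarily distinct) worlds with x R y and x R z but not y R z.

25

Enumerating: (3,4,3), (3,4,4), (3,4,9), (3,6,3), (3,6,4), (3,6,6), (3,6,9), (3,9,4), (3,9,6), (3,9,9), (4,2,5), (4,2,6), … and 13 more.
Total: 25.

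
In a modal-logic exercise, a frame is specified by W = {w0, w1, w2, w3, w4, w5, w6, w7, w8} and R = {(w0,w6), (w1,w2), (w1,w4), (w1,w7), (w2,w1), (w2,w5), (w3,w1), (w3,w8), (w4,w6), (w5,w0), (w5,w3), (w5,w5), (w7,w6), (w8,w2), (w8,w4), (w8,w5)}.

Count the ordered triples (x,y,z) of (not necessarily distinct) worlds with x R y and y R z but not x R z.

22

Enumerating: (w1,w2,w1), (w1,w2,w5), (w1,w4,w6), (w1,w7,w6), (w2,w1,w2), (w2,w1,w4), (w2,w1,w7), (w2,w5,w0), (w2,w5,w3), (w3,w1,w2), (w3,w1,w4), (w3,w1,w7), … and 10 more.
Total: 22.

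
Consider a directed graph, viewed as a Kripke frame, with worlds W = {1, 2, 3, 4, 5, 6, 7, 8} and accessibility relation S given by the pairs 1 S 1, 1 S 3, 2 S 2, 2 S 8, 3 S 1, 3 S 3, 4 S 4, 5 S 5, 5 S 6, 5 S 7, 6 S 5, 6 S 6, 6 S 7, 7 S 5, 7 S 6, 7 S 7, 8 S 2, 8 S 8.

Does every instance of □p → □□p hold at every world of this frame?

Yes

Axiom 4 corresponds to the accessibility relation being transitive.
Transitive: yes — every two-step S-path is closed by a direct edge.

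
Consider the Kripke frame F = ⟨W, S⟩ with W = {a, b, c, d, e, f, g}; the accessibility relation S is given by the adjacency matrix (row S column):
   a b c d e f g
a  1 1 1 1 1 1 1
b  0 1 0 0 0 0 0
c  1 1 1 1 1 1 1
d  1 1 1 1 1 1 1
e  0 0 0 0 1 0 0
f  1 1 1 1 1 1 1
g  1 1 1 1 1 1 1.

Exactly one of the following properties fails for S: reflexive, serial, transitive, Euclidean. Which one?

Reflexive: yes — every world is S-related to itself.
Serial: yes — every world has a successor (e.g. a S a).
Transitive: yes — every two-step S-path is closed by a direct edge.
Euclidean: no — a S b and a S c, but not b S c.
Only Euclidean fails.

Euclidean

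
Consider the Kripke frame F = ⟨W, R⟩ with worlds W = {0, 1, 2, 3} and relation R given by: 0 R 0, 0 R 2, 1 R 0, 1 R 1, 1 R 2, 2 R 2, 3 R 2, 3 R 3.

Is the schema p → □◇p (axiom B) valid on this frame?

By correspondence theory, B is valid on a frame iff R is symmetric.
Symmetric: no — 0 R 2 but not 2 R 0.

No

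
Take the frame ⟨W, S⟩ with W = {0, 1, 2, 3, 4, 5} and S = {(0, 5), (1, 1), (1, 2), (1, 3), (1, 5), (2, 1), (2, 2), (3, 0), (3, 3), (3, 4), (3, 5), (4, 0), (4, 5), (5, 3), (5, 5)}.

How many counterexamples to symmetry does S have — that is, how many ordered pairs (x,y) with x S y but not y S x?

Enumerating: (0,5), (1,3), (1,5), (3,0), (3,4), (4,0), (4,5).

7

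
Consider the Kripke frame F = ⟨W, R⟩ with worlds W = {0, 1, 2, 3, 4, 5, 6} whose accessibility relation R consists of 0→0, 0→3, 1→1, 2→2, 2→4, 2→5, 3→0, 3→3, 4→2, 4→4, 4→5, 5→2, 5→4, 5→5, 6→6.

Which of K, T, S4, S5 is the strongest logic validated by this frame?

Reflexive (axiom T): yes — every world is R-related to itself.
Transitive (axiom 4): yes — every two-step R-path is closed by a direct edge.
Euclidean (axiom 5): yes — any two successors of a common world are R-related.
So F validates K, T, S4, S5. The strongest is S5.

S5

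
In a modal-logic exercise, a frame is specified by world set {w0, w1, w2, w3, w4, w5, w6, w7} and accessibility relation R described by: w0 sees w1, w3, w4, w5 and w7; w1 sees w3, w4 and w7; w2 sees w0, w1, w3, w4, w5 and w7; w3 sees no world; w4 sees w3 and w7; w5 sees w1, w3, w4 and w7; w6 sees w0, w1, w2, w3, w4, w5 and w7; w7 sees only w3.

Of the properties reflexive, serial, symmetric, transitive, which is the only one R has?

transitive

Reflexive: no — w0 is not related to itself.
Serial: no — w3 has no R-successor.
Symmetric: no — w0 R w1 but not w1 R w0.
Transitive: yes — every two-step R-path is closed by a direct edge.
Only transitive holds.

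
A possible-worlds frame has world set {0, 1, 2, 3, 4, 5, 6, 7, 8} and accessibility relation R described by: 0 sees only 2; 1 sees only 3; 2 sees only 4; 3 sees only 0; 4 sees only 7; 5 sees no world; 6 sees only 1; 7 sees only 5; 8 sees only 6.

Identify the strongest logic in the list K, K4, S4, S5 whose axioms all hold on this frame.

Transitive (axiom 4): no — 0 R 2 and 2 R 4, but not 0 R 4.
Reflexive (axiom T): no — 0 is not related to itself.
Euclidean (axiom 5): no — 0 R 2 and 0 R 2, but not 2 R 2.
So F validates K; K4 would additionally require R to be transitive. The strongest is K.

K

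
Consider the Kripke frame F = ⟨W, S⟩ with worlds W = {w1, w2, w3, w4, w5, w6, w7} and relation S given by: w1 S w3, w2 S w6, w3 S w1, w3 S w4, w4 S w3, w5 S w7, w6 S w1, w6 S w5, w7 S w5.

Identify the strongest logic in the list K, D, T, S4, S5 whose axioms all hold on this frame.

Serial (axiom D): yes — every world has a successor (e.g. w1 S w3).
Reflexive (axiom T): no — w1 is not related to itself.
Transitive (axiom 4): no — w1 S w3 and w3 S w4, but not w1 S w4.
Euclidean (axiom 5): no — w3 S w1 and w3 S w4, but not w1 S w4.
So F validates K, D; T would additionally require S to be reflexive. The strongest is D.

D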